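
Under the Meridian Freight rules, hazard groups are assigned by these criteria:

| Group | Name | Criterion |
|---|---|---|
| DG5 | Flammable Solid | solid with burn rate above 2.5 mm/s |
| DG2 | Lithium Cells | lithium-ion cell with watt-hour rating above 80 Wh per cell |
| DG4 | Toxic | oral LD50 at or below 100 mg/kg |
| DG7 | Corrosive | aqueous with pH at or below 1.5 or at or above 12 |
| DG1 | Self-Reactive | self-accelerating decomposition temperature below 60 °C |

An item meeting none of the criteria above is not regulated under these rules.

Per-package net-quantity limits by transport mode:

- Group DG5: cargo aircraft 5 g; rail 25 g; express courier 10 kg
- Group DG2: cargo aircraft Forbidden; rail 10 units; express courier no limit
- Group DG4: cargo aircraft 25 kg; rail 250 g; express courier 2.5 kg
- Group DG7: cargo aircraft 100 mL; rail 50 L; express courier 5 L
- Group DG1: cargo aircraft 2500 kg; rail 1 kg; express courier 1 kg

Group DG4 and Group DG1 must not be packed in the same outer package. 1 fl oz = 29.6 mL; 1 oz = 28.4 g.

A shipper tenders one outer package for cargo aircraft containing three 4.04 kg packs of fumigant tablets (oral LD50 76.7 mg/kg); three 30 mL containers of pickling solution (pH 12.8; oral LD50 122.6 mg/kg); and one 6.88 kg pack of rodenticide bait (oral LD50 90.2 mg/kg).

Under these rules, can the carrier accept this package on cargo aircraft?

Yes

The fumigant tablets have oral LD50 76.7 mg/kg, which is ≤ 100 mg/kg, so they are Group DG4 (Toxic).
With pH 12.8 (≥ 12), the pickling solution falls in Group DG7.
Oral LD50 90.2 mg/kg meets the Group DG4 criterion (Toxic), so the rodenticide bait is Group DG4.
Total Group DG4: (three 4.04 kg packs = 12.12 kg) + 6.88 kg = 19 kg.
19 kg ≤ 25 kg (cargo aircraft limit, Group DG4) — within limit.
Group DG7 quantity: three 30 mL containers = 90 mL.
90 mL is within the cargo aircraft limit of 100 mL for Group DG7.
The segregation rule (Group DG4 with Group DG1) does not apply to Group DG4 with Group DG7.
Every hazard group is within its cargo aircraft limit and no segregation rule is violated.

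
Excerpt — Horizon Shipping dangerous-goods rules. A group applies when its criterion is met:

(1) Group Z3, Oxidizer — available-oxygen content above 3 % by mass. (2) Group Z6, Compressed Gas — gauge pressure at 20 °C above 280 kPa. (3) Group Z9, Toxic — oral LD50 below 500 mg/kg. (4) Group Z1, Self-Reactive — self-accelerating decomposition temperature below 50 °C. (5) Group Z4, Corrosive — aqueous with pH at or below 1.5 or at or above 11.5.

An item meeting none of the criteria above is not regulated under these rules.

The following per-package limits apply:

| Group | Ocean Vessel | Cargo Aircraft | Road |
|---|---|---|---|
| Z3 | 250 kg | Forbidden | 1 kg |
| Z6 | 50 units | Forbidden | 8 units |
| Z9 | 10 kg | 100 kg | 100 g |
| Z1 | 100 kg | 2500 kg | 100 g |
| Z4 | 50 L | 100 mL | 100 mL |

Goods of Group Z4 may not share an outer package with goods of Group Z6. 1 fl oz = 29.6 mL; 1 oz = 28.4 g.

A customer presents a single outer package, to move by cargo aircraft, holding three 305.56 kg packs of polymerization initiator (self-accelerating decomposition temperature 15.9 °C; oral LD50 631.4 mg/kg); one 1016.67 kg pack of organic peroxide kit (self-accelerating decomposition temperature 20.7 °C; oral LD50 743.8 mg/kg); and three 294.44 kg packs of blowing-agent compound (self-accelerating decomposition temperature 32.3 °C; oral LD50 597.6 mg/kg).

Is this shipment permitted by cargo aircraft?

No

Polymerization initiator: self-accelerating decomposition temperature 15.9 °C < 50 °C → Group Z1 (Self-Reactive).
Self-accelerating decomposition temperature 20.7 °C meets the Group Z1 criterion (Self-Reactive), so the organic peroxide kit is Group Z1.
Self-accelerating decomposition temperature 32.3 °C meets the Group Z1 criterion (Self-Reactive), so the blowing-agent compound is Group Z1.
Group Z1 net quantity: (three 305.56 kg packs = 916.68 kg) + 1016.67 kg + (three 294.44 kg packs = 883.32 kg) = 2816.67 kg.
2816.67 kg > 2500 kg (cargo aircraft limit, Group Z1) — over the limit.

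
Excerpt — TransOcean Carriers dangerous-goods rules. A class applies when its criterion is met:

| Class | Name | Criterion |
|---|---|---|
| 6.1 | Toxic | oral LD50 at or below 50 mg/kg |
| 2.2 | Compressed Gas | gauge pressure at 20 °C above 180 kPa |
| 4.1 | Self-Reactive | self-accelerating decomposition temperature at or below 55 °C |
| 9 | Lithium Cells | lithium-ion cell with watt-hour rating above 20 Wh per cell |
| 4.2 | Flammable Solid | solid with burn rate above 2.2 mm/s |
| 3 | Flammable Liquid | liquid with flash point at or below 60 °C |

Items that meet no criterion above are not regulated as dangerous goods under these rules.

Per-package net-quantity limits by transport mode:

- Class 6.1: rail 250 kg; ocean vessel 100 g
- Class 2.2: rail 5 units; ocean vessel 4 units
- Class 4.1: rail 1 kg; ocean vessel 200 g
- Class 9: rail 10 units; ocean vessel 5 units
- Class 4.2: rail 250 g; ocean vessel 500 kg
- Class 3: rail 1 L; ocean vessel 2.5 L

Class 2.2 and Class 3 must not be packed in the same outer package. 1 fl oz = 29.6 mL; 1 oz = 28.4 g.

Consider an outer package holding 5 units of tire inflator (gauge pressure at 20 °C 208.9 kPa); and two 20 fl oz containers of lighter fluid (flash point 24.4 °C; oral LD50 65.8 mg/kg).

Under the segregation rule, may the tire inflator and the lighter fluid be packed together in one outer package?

No

The tire inflator has gauge pressure at 20 °C 208.9 kPa, which is > 180 kPa, so it is Class 2.2 (Compressed Gas).
Lighter fluid: flash point 24.4 °C ≤ 60 °C → Class 3 (Flammable Liquid).
Class 2.2 and Class 3 may not share an outer package.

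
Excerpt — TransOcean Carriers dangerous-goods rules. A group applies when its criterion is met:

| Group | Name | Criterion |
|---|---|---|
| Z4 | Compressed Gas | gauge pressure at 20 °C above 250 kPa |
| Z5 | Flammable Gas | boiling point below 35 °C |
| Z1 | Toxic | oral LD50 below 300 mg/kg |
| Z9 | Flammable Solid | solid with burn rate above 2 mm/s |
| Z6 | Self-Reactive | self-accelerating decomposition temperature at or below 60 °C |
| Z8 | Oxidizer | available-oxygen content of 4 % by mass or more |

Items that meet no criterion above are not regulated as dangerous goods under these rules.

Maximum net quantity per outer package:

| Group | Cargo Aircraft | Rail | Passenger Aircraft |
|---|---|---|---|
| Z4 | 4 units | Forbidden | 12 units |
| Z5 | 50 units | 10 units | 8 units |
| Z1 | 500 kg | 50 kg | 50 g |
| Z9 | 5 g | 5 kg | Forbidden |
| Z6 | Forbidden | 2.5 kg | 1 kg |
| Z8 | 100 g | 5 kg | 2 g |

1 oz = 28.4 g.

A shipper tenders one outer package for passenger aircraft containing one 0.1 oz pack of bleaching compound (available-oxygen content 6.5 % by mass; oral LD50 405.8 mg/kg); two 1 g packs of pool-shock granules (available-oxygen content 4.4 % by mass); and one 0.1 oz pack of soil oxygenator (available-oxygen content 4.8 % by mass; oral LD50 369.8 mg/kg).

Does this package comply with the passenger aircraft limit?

No

Available-oxygen content 6.5 % by mass meets the Group Z8 criterion (Oxidizer), so the bleaching compound is Group Z8.
With available-oxygen content 4.4 % by mass (≥ 4 % by mass), the pool-shock granules fall in Group Z8.
The soil oxygenator has available-oxygen content 4.8 % by mass, which is ≥ 4 % by mass, so it is Group Z8 (Oxidizer).
Total Group Z8: (one 0.1 oz pack = 2.84 g) + (two 1 g packs = 2 g) + (one 0.1 oz pack = 2.84 g) = 7.68 g.
7.68 g exceeds the passenger aircraft limit of 2 g for Group Z8.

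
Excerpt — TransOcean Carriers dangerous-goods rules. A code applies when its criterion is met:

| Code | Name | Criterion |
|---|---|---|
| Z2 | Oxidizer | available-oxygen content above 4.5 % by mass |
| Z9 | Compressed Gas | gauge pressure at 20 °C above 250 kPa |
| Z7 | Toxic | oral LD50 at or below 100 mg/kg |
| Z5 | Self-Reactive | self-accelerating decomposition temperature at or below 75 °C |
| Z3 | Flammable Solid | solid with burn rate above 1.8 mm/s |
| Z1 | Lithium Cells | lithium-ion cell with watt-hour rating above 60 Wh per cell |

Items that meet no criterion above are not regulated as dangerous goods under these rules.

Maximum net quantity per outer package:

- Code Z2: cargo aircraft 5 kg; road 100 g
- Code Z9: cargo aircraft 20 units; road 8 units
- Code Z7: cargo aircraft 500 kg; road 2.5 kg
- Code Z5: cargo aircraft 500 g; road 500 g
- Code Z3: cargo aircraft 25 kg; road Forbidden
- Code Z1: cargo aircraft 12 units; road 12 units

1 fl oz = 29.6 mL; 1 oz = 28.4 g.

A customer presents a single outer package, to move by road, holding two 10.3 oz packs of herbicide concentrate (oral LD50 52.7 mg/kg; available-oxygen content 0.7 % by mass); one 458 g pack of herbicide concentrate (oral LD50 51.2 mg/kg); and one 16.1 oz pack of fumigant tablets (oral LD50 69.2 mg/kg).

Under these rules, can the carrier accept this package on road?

Yes

The herbicide concentrate has oral LD50 52.7 mg/kg, which is ≤ 100 mg/kg, so it is Code Z7 (Toxic).
Oral LD50 51.2 mg/kg meets the Code Z7 criterion (Toxic), so the herbicide concentrate is Code Z7.
Fumigant tablets: oral LD50 69.2 mg/kg ≤ 100 mg/kg → Code Z7 (Toxic).
Code Z7 net quantity: (two 10.3 oz packs = 585.04 g) + 458 g + (one 16.1 oz pack = 457.24 g) = 1500.28 g.
1500.28 g is within the road limit of 2.5 kg for Code Z7.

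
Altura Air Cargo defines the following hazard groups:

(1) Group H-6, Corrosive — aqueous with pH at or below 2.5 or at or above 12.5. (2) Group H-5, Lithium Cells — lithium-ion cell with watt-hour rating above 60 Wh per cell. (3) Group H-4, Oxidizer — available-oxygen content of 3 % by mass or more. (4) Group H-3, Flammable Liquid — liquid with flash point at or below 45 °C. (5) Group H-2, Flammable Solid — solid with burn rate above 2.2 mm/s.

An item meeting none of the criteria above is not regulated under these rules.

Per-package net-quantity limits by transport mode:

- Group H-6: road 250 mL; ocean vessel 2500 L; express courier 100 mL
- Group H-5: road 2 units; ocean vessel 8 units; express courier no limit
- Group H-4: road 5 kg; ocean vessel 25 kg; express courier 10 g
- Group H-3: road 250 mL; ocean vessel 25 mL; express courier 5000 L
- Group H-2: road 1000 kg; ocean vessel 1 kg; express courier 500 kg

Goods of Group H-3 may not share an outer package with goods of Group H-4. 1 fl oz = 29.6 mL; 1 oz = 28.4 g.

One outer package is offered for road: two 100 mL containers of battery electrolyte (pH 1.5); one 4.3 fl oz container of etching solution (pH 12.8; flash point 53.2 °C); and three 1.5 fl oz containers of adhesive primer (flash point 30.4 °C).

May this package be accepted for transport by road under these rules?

No

With pH 1.5 (≤ 2.5), the battery electrolyte falls in Group H-6.
Etching solution: pH 12.8 ≥ 12.5 → Group H-6 (Corrosive).
With flash point 30.4 °C (≤ 45 °C), the adhesive primer falls in Group H-3.
Group H-6 net quantity: (two 100 mL containers = 200 mL) + (one 4.3 fl oz container = 127.28 mL) = 327.28 mL.
327.28 mL exceeds the road limit of 250 mL for Group H-6.
Group H-3 quantity: three 1.5 fl oz containers = 133.2 mL.
133.2 mL is within the road limit of 250 mL for Group H-3.
The segregation rule (Group H-3 with Group H-4) does not apply to Group H-6 with Group H-3.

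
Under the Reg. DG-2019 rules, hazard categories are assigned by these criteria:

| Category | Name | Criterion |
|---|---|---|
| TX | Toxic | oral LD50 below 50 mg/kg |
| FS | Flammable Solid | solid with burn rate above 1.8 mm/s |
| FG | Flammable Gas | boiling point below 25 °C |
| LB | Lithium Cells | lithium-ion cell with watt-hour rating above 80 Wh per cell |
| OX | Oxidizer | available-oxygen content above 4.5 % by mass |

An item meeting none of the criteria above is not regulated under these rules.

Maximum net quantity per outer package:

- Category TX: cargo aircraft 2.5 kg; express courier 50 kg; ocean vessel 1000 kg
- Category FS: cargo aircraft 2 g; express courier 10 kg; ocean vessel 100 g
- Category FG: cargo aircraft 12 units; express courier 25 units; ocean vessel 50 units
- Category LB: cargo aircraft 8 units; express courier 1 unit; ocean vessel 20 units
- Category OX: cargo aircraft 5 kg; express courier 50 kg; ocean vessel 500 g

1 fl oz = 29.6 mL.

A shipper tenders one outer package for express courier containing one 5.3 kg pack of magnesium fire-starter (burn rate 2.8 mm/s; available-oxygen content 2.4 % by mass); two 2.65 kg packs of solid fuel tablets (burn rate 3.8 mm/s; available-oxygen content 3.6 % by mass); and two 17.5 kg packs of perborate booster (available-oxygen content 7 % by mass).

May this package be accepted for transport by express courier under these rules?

Magnesium fire-starter: burn rate 2.8 mm/s > 1.8 mm/s → Category FS (Flammable Solid).
With burn rate 3.8 mm/s (> 1.8 mm/s), the solid fuel tablets fall in Category FS.
With available-oxygen content 7 % by mass (> 4.5 % by mass), the perborate booster falls in Category OX.
Category FS net quantity: 5.3 kg + (two 2.65 kg packs = 5.3 kg) = 10.6 kg.
That exceeds the Category FS express courier limit of 10 kg.
Category OX quantity: two 17.5 kg packs = 35 kg.
That is within the Category OX express courier limit of 50 kg.

No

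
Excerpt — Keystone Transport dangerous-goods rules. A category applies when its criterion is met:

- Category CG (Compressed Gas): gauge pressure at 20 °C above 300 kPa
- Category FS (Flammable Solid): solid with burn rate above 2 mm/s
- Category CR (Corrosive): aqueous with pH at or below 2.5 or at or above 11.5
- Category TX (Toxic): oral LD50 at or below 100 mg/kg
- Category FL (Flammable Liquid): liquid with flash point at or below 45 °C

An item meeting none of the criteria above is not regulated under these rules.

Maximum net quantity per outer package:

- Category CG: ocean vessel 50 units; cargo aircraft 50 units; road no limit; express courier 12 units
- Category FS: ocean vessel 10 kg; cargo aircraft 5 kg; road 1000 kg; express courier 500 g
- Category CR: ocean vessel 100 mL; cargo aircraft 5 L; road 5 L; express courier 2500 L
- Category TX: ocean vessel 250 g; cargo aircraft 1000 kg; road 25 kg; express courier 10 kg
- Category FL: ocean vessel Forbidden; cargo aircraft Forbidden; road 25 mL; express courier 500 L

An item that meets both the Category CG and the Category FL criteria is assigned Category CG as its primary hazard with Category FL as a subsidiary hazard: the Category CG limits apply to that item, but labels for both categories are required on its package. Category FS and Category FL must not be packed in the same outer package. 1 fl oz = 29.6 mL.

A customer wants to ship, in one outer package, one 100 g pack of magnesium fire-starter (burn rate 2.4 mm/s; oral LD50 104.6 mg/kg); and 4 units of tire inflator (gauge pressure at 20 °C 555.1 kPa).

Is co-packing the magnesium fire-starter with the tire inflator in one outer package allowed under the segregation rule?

Magnesium fire-starter: burn rate 2.4 mm/s > 2 mm/s → Category FS (Flammable Solid).
Tire inflator: gauge pressure at 20 °C 555.1 kPa > 300 kPa → Category CG (Compressed Gas).
No segregation rule bars Category FS with Category CG.

Yes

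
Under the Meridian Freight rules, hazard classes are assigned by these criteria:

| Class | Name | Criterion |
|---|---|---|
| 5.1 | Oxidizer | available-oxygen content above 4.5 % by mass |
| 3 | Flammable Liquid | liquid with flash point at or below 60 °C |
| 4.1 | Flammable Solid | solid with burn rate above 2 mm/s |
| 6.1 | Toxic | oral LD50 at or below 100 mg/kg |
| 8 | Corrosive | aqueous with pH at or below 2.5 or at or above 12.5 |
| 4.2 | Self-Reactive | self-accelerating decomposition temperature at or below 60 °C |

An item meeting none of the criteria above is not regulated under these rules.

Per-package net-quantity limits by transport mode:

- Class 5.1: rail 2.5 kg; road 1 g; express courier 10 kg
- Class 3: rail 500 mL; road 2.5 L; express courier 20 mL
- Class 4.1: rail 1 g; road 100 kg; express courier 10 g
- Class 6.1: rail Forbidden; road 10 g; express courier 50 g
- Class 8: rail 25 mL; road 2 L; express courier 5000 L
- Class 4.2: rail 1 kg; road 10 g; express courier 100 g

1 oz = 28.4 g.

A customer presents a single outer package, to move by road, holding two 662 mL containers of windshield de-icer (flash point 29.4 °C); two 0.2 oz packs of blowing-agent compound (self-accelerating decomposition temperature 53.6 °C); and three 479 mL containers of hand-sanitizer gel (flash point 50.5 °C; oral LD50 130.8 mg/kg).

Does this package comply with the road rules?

With flash point 29.4 °C (≤ 60 °C), the windshield de-icer falls in Class 3.
With self-accelerating decomposition temperature 53.6 °C (≤ 60 °C), the blowing-agent compound falls in Class 4.2.
Hand-sanitizer gel: flash point 50.5 °C ≤ 60 °C → Class 3 (Flammable Liquid).
Class 3 net quantity: (two 662 mL containers = 1.324 L) + (three 479 mL containers = 1.437 L) = 2.761 L.
2.761 L > 2.5 L (road limit, Class 3) — over the limit.
Class 4.2 quantity: two 0.2 oz packs = 11.36 g.
11.36 g > 10 g (road limit, Class 4.2) — over the limit.

No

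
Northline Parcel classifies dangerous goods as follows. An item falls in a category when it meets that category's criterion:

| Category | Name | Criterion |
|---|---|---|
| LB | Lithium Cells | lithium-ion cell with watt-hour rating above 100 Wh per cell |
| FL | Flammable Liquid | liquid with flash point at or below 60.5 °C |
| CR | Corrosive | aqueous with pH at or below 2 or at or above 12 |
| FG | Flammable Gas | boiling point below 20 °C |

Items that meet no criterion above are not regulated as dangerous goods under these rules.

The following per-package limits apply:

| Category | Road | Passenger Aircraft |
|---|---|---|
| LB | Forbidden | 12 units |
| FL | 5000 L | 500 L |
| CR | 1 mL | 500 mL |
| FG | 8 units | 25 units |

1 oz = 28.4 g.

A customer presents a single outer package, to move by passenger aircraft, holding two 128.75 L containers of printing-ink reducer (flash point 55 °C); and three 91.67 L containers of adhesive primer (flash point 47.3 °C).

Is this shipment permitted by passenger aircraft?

No

With flash point 55 °C (≤ 60.5 °C), the printing-ink reducer falls in Category FL.
The adhesive primer has flash point 47.3 °C, which is ≤ 60.5 °C, so it is Category FL (Flammable Liquid).
Total Category FL: (two 128.75 L containers = 257.5 L) + (three 91.67 L containers = 275.01 L) = 532.51 L.
532.51 L exceeds the passenger aircraft limit of 500 L for Category FL.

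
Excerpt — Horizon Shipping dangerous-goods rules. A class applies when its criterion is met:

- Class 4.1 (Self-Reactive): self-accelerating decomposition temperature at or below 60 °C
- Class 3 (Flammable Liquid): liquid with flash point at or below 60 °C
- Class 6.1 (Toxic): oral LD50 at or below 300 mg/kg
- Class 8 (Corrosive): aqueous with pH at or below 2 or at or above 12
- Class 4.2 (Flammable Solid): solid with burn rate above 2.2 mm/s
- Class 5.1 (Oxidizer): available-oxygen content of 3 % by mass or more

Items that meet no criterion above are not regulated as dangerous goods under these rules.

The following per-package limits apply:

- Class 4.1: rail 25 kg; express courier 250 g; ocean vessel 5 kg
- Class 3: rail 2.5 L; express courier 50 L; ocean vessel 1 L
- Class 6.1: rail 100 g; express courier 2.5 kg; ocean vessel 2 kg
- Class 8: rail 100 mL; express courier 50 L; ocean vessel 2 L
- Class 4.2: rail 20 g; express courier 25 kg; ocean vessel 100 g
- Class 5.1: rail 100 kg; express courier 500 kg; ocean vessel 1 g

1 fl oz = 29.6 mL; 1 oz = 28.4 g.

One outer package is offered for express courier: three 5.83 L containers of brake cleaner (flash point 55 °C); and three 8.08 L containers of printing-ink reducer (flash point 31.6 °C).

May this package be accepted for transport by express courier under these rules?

The brake cleaner has flash point 55 °C, which is ≤ 60 °C, so it is Class 3 (Flammable Liquid).
The printing-ink reducer has flash point 31.6 °C, which is ≤ 60 °C, so it is Class 3 (Flammable Liquid).
Class 3 net quantity: (three 5.83 L containers = 17.49 L) + (three 8.08 L containers = 24.24 L) = 41.73 L.
41.73 L is within the express courier limit of 50 L for Class 3.

Yes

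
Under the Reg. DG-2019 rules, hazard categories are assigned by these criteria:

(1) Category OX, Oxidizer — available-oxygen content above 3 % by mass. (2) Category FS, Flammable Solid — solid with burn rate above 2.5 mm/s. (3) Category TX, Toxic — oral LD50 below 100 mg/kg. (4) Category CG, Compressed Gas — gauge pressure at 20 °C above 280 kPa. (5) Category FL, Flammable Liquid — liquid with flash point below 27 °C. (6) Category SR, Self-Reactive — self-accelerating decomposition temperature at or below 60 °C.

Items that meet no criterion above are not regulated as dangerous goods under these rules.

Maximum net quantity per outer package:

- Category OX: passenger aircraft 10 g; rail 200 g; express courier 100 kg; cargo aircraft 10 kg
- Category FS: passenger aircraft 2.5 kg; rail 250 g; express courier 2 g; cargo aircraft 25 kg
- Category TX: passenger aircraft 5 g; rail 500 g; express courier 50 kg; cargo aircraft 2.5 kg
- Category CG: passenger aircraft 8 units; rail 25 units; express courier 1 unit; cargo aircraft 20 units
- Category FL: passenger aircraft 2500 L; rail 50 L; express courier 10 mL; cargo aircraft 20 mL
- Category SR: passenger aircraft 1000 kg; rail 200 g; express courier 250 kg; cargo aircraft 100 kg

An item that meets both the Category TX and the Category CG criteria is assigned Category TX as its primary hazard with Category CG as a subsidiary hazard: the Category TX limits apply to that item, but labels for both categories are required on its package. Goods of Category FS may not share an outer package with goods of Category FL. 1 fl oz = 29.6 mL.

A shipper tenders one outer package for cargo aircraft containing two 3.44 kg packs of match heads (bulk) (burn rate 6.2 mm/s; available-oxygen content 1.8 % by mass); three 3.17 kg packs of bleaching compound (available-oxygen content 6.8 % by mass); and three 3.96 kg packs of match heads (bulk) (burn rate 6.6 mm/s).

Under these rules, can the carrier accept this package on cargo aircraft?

Yes

The match heads (bulk) have burn rate 6.2 mm/s, which is > 2.5 mm/s, so they are Category FS (Flammable Solid).
With available-oxygen content 6.8 % by mass (> 3 % by mass), the bleaching compound falls in Category OX.
Burn rate 6.6 mm/s meets the Category FS criterion (Flammable Solid), so the match heads (bulk) are Category FS.
Category FS net quantity: (two 3.44 kg packs = 6.88 kg) + (three 3.96 kg packs = 11.88 kg) = 18.76 kg.
18.76 kg ≤ 25 kg (cargo aircraft limit, Category FS) — within limit.
Category OX quantity: three 3.17 kg packs = 9.51 kg.
That is within the Category OX cargo aircraft limit of 10 kg.
The segregation rule (Category FS with Category FL) does not apply to Category FS with Category OX.
Every hazard category is within its cargo aircraft limit and no segregation rule is violated.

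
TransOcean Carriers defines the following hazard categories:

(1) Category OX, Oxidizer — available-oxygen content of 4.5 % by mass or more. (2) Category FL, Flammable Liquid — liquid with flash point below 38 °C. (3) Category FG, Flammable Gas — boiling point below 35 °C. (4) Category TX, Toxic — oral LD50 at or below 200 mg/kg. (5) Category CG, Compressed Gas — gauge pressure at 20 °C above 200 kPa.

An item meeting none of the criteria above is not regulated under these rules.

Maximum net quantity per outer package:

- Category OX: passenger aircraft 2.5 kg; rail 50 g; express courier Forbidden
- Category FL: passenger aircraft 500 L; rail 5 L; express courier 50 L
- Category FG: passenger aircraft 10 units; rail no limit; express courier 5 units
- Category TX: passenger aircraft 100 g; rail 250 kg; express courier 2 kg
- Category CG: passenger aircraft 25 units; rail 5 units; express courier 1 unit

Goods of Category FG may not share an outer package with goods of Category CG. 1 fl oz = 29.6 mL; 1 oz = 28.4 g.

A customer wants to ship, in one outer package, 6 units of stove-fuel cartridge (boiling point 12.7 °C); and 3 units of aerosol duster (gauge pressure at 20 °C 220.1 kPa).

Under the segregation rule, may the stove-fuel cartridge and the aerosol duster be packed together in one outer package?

No

Boiling point 12.7 °C meets the Category FG criterion (Flammable Gas), so the stove-fuel cartridge is Category FG.
Aerosol duster: gauge pressure at 20 °C 220.1 kPa > 200 kPa → Category CG (Compressed Gas).
Category FG and Category CG may not share an outer package.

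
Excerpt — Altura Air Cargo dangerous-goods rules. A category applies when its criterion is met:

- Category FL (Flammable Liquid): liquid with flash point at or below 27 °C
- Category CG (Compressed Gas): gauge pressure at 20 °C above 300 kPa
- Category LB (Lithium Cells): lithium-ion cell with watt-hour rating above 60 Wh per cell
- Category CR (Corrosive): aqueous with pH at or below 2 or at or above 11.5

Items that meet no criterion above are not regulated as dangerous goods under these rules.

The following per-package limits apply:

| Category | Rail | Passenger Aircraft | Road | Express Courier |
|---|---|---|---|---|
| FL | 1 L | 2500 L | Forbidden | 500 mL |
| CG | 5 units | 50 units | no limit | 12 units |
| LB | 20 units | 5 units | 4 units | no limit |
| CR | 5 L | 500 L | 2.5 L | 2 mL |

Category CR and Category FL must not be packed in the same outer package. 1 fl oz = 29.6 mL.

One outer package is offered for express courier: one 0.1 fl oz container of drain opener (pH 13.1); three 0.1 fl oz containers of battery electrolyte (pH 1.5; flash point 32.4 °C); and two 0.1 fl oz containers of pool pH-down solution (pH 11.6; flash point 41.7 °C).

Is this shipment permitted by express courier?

No

The drain opener has pH 13.1, which is ≥ 11.5, so it is Category CR (Corrosive).
Battery electrolyte: pH 1.5 ≤ 2 → Category CR (Corrosive).
pH 11.6 meets the Category CR criterion (Corrosive), so the pool pH-down solution is Category CR.
Total Category CR: (one 0.1 fl oz container = 2.96 mL) + (three 0.1 fl oz containers = 8.88 mL) + (two 0.1 fl oz containers = 5.92 mL) = 17.76 mL.
17.76 mL exceeds the express courier limit of 2 mL for Category CR.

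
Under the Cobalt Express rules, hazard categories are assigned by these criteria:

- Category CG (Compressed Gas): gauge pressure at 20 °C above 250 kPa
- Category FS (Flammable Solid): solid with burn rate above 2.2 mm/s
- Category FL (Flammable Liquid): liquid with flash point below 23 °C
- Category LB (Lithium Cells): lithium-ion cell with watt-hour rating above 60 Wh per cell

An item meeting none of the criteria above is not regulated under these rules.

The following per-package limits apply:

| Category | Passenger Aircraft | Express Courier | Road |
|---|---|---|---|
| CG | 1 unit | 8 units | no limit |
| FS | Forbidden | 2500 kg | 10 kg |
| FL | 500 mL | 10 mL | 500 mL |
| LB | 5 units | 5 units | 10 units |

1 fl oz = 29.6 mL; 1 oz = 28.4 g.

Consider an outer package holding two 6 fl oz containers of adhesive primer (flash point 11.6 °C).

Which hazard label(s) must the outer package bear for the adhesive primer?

Adhesive primer: flash point 11.6 °C < 23 °C → Category FL (Flammable Liquid).
Only the Category FL label is required.

Category FL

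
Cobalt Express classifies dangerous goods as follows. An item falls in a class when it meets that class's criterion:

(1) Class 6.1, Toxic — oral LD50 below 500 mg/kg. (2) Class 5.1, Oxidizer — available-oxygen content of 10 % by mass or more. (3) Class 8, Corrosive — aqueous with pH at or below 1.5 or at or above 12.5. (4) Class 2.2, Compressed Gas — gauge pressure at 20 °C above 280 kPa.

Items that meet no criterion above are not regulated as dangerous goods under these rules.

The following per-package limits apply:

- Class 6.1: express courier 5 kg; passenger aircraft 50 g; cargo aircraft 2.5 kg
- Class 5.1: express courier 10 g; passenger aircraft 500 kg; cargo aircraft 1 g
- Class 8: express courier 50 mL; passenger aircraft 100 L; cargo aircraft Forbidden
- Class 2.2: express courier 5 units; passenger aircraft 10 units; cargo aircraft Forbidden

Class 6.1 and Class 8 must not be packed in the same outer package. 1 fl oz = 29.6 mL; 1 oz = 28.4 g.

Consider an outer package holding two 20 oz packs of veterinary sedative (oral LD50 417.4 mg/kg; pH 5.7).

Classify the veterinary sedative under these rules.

The veterinary sedative has oral LD50 417.4 mg/kg, which is < 500 mg/kg, so it is Class 6.1 (Toxic).

Class 6.1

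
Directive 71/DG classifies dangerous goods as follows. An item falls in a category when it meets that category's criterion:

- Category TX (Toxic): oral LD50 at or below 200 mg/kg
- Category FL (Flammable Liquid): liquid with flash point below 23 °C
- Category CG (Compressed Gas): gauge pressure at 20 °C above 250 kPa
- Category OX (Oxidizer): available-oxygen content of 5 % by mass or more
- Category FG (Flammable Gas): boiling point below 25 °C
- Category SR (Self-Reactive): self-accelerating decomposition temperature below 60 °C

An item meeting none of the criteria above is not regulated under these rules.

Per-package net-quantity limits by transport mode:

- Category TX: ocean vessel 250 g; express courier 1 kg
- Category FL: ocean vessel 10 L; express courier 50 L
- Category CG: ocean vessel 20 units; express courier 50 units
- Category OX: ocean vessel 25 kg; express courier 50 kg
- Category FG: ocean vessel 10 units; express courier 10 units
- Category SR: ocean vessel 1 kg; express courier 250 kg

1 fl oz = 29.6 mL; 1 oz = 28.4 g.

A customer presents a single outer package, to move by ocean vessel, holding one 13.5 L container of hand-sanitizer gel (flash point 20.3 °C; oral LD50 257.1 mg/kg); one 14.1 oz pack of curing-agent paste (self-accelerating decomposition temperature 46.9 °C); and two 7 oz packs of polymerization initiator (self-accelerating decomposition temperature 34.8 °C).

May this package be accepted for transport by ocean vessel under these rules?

No

With flash point 20.3 °C (< 23 °C), the hand-sanitizer gel falls in Category FL.
Self-accelerating decomposition temperature 46.9 °C meets the Category SR criterion (Self-Reactive), so the curing-agent paste is Category SR.
The polymerization initiator has self-accelerating decomposition temperature 34.8 °C, which is < 60 °C, so it is Category SR (Self-Reactive).
Total Category SR: (one 14.1 oz pack = 400.44 g) + (two 7 oz packs = 397.6 g) = 798.04 g.
798.04 g ≤ 1 kg (ocean vessel limit, Category SR) — within limit.
Category FL quantity: 13.5 L.
That exceeds the Category FL ocean vessel limit of 10 L.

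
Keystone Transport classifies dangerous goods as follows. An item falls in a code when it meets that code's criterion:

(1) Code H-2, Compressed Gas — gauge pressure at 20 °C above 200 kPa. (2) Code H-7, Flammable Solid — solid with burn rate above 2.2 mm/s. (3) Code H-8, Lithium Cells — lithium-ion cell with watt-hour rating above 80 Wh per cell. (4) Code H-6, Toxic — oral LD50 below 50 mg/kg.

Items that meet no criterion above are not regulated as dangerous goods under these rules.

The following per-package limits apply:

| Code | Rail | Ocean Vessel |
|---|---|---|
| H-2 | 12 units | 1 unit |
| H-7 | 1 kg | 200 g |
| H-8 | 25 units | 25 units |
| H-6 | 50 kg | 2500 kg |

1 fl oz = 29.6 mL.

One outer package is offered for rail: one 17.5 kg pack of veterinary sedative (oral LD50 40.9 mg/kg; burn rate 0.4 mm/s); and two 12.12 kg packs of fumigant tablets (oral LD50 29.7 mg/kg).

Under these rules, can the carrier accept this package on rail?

Veterinary sedative: oral LD50 40.9 mg/kg < 50 mg/kg → Code H-6 (Toxic).
Fumigant tablets: oral LD50 29.7 mg/kg < 50 mg/kg → Code H-6 (Toxic).
Code H-6 net quantity: 17.5 kg + (two 12.12 kg packs = 24.24 kg) = 41.74 kg.
41.74 kg ≤ 50 kg (rail limit, Code H-6) — within limit.

Yes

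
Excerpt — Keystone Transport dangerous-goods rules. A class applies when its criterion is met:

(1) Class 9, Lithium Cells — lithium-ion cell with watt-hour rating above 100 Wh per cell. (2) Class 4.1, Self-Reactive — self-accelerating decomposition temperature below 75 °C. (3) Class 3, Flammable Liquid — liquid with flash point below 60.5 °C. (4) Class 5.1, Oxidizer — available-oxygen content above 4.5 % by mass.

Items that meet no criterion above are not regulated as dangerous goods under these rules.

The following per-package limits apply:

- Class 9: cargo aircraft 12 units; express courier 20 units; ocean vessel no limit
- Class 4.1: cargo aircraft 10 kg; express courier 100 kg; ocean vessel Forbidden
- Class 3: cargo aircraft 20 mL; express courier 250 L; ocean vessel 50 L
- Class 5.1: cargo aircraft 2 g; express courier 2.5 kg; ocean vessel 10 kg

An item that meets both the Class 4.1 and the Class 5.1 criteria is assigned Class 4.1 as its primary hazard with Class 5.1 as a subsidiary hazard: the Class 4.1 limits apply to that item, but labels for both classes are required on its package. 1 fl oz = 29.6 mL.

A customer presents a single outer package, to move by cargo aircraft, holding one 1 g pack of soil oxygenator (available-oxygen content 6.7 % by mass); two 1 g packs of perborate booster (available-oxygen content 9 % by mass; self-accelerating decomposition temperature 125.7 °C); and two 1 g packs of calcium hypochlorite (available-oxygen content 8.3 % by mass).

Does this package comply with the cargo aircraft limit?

With available-oxygen content 6.7 % by mass (> 4.5 % by mass), the soil oxygenator falls in Class 5.1.
With available-oxygen content 9 % by mass (> 4.5 % by mass), the perborate booster falls in Class 5.1.
Available-oxygen content 8.3 % by mass meets the Class 5.1 criterion (Oxidizer), so the calcium hypochlorite is Class 5.1.
Class 5.1 net quantity: 1 g + (two 1 g packs = 2 g) + (two 1 g packs = 2 g) = 5 g.
5 g > 2 g (cargo aircraft limit, Class 5.1) — over the limit.

No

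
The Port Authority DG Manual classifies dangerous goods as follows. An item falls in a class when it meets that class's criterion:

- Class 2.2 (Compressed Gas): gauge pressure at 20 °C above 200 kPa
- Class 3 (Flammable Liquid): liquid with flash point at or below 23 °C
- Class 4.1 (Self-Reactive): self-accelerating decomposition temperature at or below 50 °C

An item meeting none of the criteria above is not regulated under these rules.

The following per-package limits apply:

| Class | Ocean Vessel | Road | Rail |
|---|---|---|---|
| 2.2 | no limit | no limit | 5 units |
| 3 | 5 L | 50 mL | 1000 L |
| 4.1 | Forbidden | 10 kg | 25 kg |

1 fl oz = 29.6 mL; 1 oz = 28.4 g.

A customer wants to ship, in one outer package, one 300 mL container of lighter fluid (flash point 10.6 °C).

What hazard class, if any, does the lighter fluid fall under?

Class 3

Flash point 10.6 °C meets the Class 3 criterion (Flammable Liquid), so the lighter fluid is Class 3.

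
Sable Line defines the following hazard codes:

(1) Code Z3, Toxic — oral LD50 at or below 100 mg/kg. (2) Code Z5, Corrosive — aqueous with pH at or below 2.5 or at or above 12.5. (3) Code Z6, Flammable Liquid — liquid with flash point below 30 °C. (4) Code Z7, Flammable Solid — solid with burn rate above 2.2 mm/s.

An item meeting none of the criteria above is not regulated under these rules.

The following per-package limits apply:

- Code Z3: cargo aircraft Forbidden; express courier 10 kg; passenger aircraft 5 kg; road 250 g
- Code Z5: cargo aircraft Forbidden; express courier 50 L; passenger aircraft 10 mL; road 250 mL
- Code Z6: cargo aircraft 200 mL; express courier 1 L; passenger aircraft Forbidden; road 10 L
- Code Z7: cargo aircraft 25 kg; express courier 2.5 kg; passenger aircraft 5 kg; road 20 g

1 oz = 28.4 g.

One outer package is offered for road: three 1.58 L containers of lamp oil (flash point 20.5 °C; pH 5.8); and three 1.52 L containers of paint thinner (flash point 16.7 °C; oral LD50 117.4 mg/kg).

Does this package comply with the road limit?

Yes

With flash point 20.5 °C (< 30 °C), the lamp oil falls in Code Z6.
The paint thinner has flash point 16.7 °C, which is < 30 °C, so it is Code Z6 (Flammable Liquid).
Total Code Z6: (three 1.58 L containers = 4.74 L) + (three 1.52 L containers = 4.56 L) = 9.3 L.
9.3 L ≤ 10 L (road limit, Code Z6) — within limit.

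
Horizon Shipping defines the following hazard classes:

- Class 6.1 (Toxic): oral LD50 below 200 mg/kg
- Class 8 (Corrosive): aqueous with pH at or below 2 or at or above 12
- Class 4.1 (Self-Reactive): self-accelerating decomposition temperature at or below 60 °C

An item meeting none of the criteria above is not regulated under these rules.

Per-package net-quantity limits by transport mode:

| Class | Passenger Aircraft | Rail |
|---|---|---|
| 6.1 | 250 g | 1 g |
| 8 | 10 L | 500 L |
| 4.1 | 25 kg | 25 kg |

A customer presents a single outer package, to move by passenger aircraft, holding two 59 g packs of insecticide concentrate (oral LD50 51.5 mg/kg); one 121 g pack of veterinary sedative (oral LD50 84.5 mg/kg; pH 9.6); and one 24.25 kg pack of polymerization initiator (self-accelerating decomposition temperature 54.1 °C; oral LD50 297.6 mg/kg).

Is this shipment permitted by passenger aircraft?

With oral LD50 51.5 mg/kg (< 200 mg/kg), the insecticide concentrate falls in Class 6.1.
With oral LD50 84.5 mg/kg (< 200 mg/kg), the veterinary sedative falls in Class 6.1.
With self-accelerating decomposition temperature 54.1 °C (≤ 60 °C), the polymerization initiator falls in Class 4.1.
Class 6.1 net quantity: (two 59 g packs = 118 g) + 121 g = 239 g.
239 g ≤ 250 g (passenger aircraft limit, Class 6.1) — within limit.
Class 4.1 quantity: 24.25 kg.
24.25 kg is within the passenger aircraft limit of 25 kg for Class 4.1.
Every hazard class is within its passenger aircraft limit and no segregation rule is violated.

Yes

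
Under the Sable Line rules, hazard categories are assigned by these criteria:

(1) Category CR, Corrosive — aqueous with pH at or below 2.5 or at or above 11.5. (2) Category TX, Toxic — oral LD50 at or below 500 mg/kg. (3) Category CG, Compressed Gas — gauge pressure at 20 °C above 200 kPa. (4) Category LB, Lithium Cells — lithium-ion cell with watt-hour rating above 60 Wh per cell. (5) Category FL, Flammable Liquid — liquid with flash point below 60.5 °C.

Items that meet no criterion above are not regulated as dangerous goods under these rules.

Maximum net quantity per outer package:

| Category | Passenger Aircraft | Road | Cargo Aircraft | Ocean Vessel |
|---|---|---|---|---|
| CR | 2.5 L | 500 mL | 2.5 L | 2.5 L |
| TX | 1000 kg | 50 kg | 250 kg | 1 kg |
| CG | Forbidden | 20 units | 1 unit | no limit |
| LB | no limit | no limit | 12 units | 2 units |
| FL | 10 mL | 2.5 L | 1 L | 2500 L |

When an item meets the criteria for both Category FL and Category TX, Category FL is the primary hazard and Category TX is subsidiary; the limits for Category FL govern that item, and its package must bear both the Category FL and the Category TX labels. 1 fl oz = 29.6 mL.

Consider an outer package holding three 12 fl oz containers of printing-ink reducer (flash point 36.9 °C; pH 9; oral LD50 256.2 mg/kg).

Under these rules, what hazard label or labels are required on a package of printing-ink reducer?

With flash point 36.9 °C (< 60.5 °C), the printing-ink reducer falls in Category FL.
Printing-ink reducer: oral LD50 256.2 mg/kg ≤ 500 mg/kg → Category TX (Toxic).
By the precedence rule Category FL is primary and Category TX is subsidiary, and that rule requires both labels on the package.

Category FL and TX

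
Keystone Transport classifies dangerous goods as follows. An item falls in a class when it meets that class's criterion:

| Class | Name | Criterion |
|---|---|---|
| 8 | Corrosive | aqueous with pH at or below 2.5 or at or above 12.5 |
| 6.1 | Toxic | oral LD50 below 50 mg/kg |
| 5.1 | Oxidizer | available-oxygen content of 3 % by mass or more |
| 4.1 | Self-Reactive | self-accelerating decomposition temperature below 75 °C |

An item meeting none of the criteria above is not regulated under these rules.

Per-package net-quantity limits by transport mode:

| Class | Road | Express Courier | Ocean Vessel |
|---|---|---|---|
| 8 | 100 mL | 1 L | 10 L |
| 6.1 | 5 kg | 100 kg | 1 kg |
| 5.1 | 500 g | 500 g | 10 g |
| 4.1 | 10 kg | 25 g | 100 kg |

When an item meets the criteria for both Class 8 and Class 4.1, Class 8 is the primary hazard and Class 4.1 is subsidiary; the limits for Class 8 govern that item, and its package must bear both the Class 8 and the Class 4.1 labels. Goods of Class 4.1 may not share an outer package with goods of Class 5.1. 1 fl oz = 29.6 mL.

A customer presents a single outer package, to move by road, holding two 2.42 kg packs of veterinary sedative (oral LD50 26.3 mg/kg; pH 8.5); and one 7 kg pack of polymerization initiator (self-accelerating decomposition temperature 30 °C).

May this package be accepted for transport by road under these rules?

Oral LD50 26.3 mg/kg meets the Class 6.1 criterion (Toxic), so the veterinary sedative is Class 6.1.
The polymerization initiator has self-accelerating decomposition temperature 30 °C, which is < 75 °C, so it is Class 4.1 (Self-Reactive).
Class 4.1 quantity: 7 kg.
7 kg is within the road limit of 10 kg for Class 4.1.
Class 6.1 quantity: two 2.42 kg packs = 4.84 kg.
4.84 kg ≤ 5 kg (road limit, Class 6.1) — within limit.
The segregation rule (Class 4.1 with Class 5.1) does not apply to Class 4.1 with Class 6.1.
Every hazard class is within its road limit and no segregation rule is violated.

Yes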